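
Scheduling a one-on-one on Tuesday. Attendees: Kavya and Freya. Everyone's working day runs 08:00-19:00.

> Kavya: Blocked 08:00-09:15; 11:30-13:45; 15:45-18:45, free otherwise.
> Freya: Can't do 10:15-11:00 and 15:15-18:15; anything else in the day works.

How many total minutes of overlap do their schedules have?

195

Kavya free: 09:15-11:30, 13:45-15:45, 18:45-19:00 (invert busy blocks within the working day).
Freya free: 08:00-10:15, 11:00-15:15, 18:15-19:00 (invert busy blocks within the working day).
Kavya ∩ Freya: 09:15-10:15, 11:00-11:30, 13:45-15:15, 18:45-19:00.
So the common availability across everyone is 09:15-10:15, 11:00-11:30, 13:45-15:15, 18:45-19:00.
Summing the common windows: 60 + 30 + 90 + 15 = 195 minutes.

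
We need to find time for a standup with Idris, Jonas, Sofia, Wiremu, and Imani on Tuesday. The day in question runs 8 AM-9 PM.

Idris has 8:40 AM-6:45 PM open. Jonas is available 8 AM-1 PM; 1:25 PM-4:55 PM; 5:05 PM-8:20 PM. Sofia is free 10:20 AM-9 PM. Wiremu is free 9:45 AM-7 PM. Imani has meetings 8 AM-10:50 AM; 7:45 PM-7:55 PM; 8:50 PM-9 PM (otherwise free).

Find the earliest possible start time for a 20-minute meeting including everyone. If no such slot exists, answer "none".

Idris free: 08:40-18:45.
Jonas free: 08:00-13:00, 13:25-16:55, 17:05-20:20.
Sofia free: 10:20-21:00.
Wiremu free: 09:45-19:00.
Imani free: 10:50-19:45, 19:55-20:50 (invert busy blocks within the working day).
Idris ∩ Jonas: 08:40-13:00, 13:25-16:55, 17:05-18:45.
Idris ∩ Jonas ∩ Sofia: 10:20-13:00, 13:25-16:55, 17:05-18:45.
Idris ∩ Jonas ∩ Sofia ∩ Wiremu: 10:20-13:00, 13:25-16:55, 17:05-18:45.
Idris ∩ Jonas ∩ Sofia ∩ Wiremu ∩ Imani: 10:50-13:00, 13:25-16:55, 17:05-18:45.
So the common availability across everyone is 10:50-13:00, 13:25-16:55, 17:05-18:45.
The first common window of at least 20 minutes is 10:50-13:00, so the earliest start is 10:50.

10:50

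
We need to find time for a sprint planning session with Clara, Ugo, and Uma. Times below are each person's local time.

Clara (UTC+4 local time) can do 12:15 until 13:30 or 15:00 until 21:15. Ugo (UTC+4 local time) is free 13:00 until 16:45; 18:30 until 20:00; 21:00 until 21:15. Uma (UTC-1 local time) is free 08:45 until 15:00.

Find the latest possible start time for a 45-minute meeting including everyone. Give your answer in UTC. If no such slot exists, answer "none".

15:15

Clara in UTC: 08:15-09:30, 11:00-17:15 (subtract 4h to convert from UTC+4).
Ugo in UTC: 09:00-12:45, 14:30-16:00, 17:00-17:15 (subtract 4h to convert from UTC+4).
Uma in UTC: 09:45-16:00 (add 1h to convert from UTC-1).
Clara ∩ Ugo: 09:00-09:30, 11:00-12:45, 14:30-16:00, 17:00-17:15.
Clara ∩ Ugo ∩ Uma: 11:00-12:45, 14:30-16:00.
The last common window of at least 45 minutes is 14:30-16:00; a 45-minute meeting can start as late as 15:15 and still end by 16:00.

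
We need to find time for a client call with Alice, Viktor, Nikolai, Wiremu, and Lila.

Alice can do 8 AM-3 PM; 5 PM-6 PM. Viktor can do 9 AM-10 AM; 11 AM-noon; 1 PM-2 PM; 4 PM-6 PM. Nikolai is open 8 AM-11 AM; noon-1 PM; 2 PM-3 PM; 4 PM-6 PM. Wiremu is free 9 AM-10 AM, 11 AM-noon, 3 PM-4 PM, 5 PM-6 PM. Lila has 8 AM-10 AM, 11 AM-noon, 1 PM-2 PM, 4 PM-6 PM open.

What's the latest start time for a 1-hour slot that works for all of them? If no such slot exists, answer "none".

17:00

Alice ∩ Viktor: 09:00-10:00, 11:00-12:00, 13:00-14:00, 17:00-18:00.
Alice ∩ Viktor ∩ Nikolai: 09:00-10:00, 17:00-18:00.
Alice ∩ Viktor ∩ Nikolai ∩ Wiremu: 09:00-10:00, 17:00-18:00.
Alice ∩ Viktor ∩ Nikolai ∩ Wiremu ∩ Lila: 09:00-10:00, 17:00-18:00.
The last common window of at least 60 minutes is 17:00-18:00; a 60-minute meeting can start as late as 17:00 and still end by 18:00.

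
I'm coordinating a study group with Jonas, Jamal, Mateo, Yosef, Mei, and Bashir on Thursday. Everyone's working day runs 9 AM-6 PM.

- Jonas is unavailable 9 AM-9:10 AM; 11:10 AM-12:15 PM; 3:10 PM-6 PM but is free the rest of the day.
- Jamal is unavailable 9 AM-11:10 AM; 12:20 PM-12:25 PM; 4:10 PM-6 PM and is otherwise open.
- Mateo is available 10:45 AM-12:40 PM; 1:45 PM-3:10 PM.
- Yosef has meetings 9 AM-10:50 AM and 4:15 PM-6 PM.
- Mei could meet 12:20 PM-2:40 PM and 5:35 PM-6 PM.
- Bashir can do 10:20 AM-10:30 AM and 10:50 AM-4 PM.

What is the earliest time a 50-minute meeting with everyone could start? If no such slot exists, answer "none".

Jonas free: 09:10-11:10, 12:15-15:10 (invert busy blocks within the working day).
Jamal free: 11:10-12:20, 12:25-16:10 (invert busy blocks within the working day).
Mateo free: 10:45-12:40, 13:45-15:10.
Yosef free: 10:50-16:15 (invert busy blocks within the working day).
Mei free: 12:20-14:40, 17:35-18:00.
Bashir free: 10:20-10:30, 10:50-16:00.
Jonas ∩ Jamal: 12:15-12:20, 12:25-15:10.
Jonas ∩ Jamal ∩ Mateo: 12:15-12:20, 12:25-12:40, 13:45-15:10.
Jonas ∩ Jamal ∩ Mateo ∩ Yosef: 12:15-12:20, 12:25-12:40, 13:45-15:10.
Jonas ∩ Jamal ∩ Mateo ∩ Yosef ∩ Mei: 12:25-12:40, 13:45-14:40.
Jonas ∩ Jamal ∩ Mateo ∩ Yosef ∩ Mei ∩ Bashir: 12:25-12:40, 13:45-14:40.
So the common availability across everyone is 12:25-12:40, 13:45-14:40.
The first common window of at least 50 minutes is 13:45-14:40, so the earliest start is 13:45.

13:45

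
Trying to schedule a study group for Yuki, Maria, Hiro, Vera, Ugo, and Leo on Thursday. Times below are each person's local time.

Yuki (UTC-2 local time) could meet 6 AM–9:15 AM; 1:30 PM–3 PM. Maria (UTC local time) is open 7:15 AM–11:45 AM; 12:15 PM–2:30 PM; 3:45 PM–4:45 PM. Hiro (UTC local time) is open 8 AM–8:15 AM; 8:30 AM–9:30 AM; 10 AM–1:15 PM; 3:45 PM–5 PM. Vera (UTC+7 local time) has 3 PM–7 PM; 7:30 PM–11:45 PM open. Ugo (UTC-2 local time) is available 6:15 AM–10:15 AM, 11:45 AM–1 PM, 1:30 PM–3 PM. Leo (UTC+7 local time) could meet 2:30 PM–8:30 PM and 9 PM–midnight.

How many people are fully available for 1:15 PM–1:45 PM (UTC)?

Yuki in UTC: 08:00-11:15, 15:30-17:00 (add 2h to convert from UTC-2).
Maria in UTC: 07:15-11:45, 12:15-14:30, 15:45-16:45.
Hiro in UTC: 08:00-08:15, 08:30-09:30, 10:00-13:15, 15:45-17:00.
Vera in UTC: 08:00-12:00, 12:30-16:45 (subtract 7h to convert from UTC+7).
Ugo in UTC: 08:15-12:15, 13:45-15:00, 15:30-17:00 (add 2h to convert from UTC-2).
Leo in UTC: 07:30-13:30, 14:00-17:00 (subtract 7h to convert from UTC+7).
Maria and Vera can make the full 13:15-13:45 slot — that's 2.

2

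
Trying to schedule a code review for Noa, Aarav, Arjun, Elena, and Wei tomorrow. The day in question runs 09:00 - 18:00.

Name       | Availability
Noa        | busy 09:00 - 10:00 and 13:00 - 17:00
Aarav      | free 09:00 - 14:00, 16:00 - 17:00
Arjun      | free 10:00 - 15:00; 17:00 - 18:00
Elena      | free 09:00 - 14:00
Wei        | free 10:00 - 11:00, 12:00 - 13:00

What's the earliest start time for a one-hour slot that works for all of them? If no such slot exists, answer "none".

Noa free: 10:00-13:00, 17:00-18:00 (invert busy blocks within the working day).
Aarav free: 09:00-14:00, 16:00-17:00.
Arjun free: 10:00-15:00, 17:00-18:00.
Elena free: 09:00-14:00.
Wei free: 10:00-11:00, 12:00-13:00.
Noa ∩ Aarav: 10:00-13:00.
Noa ∩ Aarav ∩ Arjun: 10:00-13:00.
Noa ∩ Aarav ∩ Arjun ∩ Elena: 10:00-13:00.
Noa ∩ Aarav ∩ Arjun ∩ Elena ∩ Wei: 10:00-11:00, 12:00-13:00.
The first common window of at least 60 minutes is 10:00-11:00, so the earliest start is 10:00.

10:00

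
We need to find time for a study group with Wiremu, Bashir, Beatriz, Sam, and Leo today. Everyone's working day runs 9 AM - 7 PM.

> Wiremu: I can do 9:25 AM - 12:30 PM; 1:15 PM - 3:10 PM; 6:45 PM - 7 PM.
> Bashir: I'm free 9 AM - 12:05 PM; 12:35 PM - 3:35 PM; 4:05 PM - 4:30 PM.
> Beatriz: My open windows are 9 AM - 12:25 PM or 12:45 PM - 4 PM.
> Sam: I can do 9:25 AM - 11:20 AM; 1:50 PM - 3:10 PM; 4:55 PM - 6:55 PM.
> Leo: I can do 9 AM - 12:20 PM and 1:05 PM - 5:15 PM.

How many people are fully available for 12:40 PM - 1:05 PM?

Bashir can make the full 12:40-13:05 slot — that's 1.

1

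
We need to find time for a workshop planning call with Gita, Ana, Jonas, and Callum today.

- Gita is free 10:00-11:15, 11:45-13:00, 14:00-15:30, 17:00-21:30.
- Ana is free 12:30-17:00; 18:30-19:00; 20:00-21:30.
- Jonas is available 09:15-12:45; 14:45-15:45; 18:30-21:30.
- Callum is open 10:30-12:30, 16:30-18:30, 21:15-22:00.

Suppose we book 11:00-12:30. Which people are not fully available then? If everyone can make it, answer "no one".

Ana, Gita

Gita: not fully free for 11:00-12:30. Ana: not fully free for 11:00-12:30. Jonas: free for 11:00-12:30. Callum: free for 11:00-12:30.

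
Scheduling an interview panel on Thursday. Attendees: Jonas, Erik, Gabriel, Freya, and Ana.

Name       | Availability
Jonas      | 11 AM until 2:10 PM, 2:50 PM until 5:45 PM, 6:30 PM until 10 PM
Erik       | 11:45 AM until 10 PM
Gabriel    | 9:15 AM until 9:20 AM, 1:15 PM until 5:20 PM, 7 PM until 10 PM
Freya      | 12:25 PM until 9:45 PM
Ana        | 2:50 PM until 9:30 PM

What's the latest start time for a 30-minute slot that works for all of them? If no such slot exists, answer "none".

Jonas ∩ Erik: 11:45-14:10, 14:50-17:45, 18:30-22:00.
Jonas ∩ Erik ∩ Gabriel: 13:15-14:10, 14:50-17:20, 19:00-22:00.
Jonas ∩ Erik ∩ Gabriel ∩ Freya: 13:15-14:10, 14:50-17:20, 19:00-21:45.
Jonas ∩ Erik ∩ Gabriel ∩ Freya ∩ Ana: 14:50-17:20, 19:00-21:30.
So the common availability across everyone is 14:50-17:20, 19:00-21:30.
The last common window of at least 30 minutes is 19:00-21:30; a 30-minute meeting can start as late as 21:00 and still end by 21:30.

21:00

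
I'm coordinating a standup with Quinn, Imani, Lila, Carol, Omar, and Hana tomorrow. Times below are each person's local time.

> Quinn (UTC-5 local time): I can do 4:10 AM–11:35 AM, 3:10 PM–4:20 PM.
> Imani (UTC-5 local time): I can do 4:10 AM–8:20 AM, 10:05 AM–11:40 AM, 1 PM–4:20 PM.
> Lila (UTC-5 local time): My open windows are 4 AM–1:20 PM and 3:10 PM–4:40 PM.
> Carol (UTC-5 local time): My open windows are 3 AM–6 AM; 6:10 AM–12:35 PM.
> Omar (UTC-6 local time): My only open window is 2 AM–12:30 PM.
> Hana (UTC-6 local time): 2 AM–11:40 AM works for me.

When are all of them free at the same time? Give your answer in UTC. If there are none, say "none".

Quinn in UTC: 09:10-16:35, 20:10-21:20 (add 5h to convert from UTC-5).
Imani in UTC: 09:10-13:20, 15:05-16:40, 18:00-21:20 (add 5h to convert from UTC-5).
Lila in UTC: 09:00-18:20, 20:10-21:40 (add 5h to convert from UTC-5).
Carol in UTC: 08:00-11:00, 11:10-17:35 (add 5h to convert from UTC-5).
Omar in UTC: 08:00-18:30 (add 6h to convert from UTC-6).
Hana in UTC: 08:00-17:40 (add 6h to convert from UTC-6).
Quinn ∩ Imani: 09:10-13:20, 15:05-16:35, 20:10-21:20.
Quinn ∩ Imani ∩ Lila: 09:10-13:20, 15:05-16:35, 20:10-21:20.
Quinn ∩ Imani ∩ Lila ∩ Carol: 09:10-11:00, 11:10-13:20, 15:05-16:35.
Quinn ∩ Imani ∩ Lila ∩ Carol ∩ Omar: 09:10-11:00, 11:10-13:20, 15:05-16:35.
Quinn ∩ Imani ∩ Lila ∩ Carol ∩ Omar ∩ Hana: 09:10-11:00, 11:10-13:20, 15:05-16:35.
So the common availability across everyone is 09:10-11:00, 11:10-13:20, 15:05-16:35.

09:10-11:00, 11:10-13:20, 15:05-16:35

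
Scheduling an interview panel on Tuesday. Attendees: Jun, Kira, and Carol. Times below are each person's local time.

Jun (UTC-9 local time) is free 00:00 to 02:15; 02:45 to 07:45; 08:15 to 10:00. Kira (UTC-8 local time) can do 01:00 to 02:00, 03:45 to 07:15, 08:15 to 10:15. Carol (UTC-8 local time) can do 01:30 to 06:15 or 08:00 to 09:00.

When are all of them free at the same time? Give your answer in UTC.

09:30-10:00, 11:45-14:15, 16:15-16:45

Jun in UTC: 09:00-11:15, 11:45-16:45, 17:15-19:00 (add 9h to convert from UTC-9).
Kira in UTC: 09:00-10:00, 11:45-15:15, 16:15-18:15 (add 8h to convert from UTC-8).
Carol in UTC: 09:30-14:15, 16:00-17:00 (add 8h to convert from UTC-8).
Jun ∩ Kira: 09:00-10:00, 11:45-15:15, 16:15-16:45, 17:15-18:15.
Jun ∩ Kira ∩ Carol: 09:30-10:00, 11:45-14:15, 16:15-16:45.
So the common availability across everyone is 09:30-10:00, 11:45-14:15, 16:15-16:45.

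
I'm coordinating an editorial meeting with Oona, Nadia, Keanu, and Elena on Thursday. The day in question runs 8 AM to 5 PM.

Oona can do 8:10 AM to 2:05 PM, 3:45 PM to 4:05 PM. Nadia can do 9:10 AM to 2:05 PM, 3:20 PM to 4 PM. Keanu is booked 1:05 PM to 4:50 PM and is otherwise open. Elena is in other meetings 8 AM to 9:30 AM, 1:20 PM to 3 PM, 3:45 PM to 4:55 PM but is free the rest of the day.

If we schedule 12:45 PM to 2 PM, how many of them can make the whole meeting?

Oona free: 08:10-14:05, 15:45-16:05.
Nadia free: 09:10-14:05, 15:20-16:00.
Keanu free: 08:00-13:05, 16:50-17:00 (invert busy blocks within the working day).
Elena free: 09:30-13:20, 15:00-15:45, 16:55-17:00 (invert busy blocks within the working day).
Oona and Nadia can make the full 12:45-14:00 slot — that's 2.

2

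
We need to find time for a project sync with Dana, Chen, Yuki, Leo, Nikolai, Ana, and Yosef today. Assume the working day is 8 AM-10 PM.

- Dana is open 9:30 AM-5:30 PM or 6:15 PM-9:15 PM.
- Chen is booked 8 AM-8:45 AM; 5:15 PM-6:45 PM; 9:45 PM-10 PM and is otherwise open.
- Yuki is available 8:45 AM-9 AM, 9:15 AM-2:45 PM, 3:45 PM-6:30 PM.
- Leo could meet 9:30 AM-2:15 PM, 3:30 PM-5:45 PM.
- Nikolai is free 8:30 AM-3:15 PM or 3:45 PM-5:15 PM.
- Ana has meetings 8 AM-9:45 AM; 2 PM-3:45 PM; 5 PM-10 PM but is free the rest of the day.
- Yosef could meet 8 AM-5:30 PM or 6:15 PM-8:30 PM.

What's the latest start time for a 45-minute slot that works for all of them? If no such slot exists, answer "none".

16:15

Dana free: 09:30-17:30, 18:15-21:15.
Chen free: 08:45-17:15, 18:45-21:45 (invert busy blocks within the working day).
Yuki free: 08:45-09:00, 09:15-14:45, 15:45-18:30.
Leo free: 09:30-14:15, 15:30-17:45.
Nikolai free: 08:30-15:15, 15:45-17:15.
Ana free: 09:45-14:00, 15:45-17:00 (invert busy blocks within the working day).
Yosef free: 08:00-17:30, 18:15-20:30.
Dana ∩ Chen: 09:30-17:15, 18:45-21:15.
Dana ∩ Chen ∩ Yuki: 09:30-14:45, 15:45-17:15.
Dana ∩ Chen ∩ Yuki ∩ Leo: 09:30-14:15, 15:45-17:15.
Dana ∩ Chen ∩ Yuki ∩ Leo ∩ Nikolai: 09:30-14:15, 15:45-17:15.
Dana ∩ Chen ∩ Yuki ∩ Leo ∩ Nikolai ∩ Ana: 09:45-14:00, 15:45-17:00.
Dana ∩ Chen ∩ Yuki ∩ Leo ∩ Nikolai ∩ Ana ∩ Yosef: 09:45-14:00, 15:45-17:00.
So the common availability across everyone is 09:45-14:00, 15:45-17:00.
The last common window of at least 45 minutes is 15:45-17:00; a 45-minute meeting can start as late as 16:15 and still end by 17:00.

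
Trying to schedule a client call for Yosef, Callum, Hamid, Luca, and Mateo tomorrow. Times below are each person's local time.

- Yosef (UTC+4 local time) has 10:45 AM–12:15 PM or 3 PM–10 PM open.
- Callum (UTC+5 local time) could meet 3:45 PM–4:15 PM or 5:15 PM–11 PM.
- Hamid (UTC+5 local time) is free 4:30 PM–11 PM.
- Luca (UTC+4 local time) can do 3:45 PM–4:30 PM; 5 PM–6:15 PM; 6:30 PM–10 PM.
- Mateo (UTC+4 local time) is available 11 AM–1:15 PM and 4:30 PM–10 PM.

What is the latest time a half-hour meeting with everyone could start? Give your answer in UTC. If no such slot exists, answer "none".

Yosef in UTC: 06:45-08:15, 11:00-18:00 (subtract 4h to convert from UTC+4).
Callum in UTC: 10:45-11:15, 12:15-18:00 (subtract 5h to convert from UTC+5).
Hamid in UTC: 11:30-18:00 (subtract 5h to convert from UTC+5).
Luca in UTC: 11:45-12:30, 13:00-14:15, 14:30-18:00 (subtract 4h to convert from UTC+4).
Mateo in UTC: 07:00-09:15, 12:30-18:00 (subtract 4h to convert from UTC+4).
Yosef ∩ Callum: 11:00-11:15, 12:15-18:00.
Yosef ∩ Callum ∩ Hamid: 12:15-18:00.
Yosef ∩ Callum ∩ Hamid ∩ Luca: 12:15-12:30, 13:00-14:15, 14:30-18:00.
Yosef ∩ Callum ∩ Hamid ∩ Luca ∩ Mateo: 13:00-14:15, 14:30-18:00.
The last common window of at least 30 minutes is 14:30-18:00; a 30-minute meeting can start as late as 17:30 and still end by 18:00.

17:30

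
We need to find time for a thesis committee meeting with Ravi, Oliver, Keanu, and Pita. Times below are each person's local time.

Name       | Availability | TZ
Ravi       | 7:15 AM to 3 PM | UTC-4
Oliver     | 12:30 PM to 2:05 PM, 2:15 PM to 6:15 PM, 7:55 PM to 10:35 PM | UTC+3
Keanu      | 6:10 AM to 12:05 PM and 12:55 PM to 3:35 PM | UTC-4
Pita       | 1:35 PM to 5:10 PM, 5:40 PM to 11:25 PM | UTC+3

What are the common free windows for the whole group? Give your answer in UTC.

Ravi in UTC: 11:15-19:00 (add 4h to convert from UTC-4).
Oliver in UTC: 09:30-11:05, 11:15-15:15, 16:55-19:35 (subtract 3h to convert from UTC+3).
Keanu in UTC: 10:10-16:05, 16:55-19:35 (add 4h to convert from UTC-4).
Pita in UTC: 10:35-14:10, 14:40-20:25 (subtract 3h to convert from UTC+3).
Ravi ∩ Oliver: 11:15-15:15, 16:55-19:00.
Ravi ∩ Oliver ∩ Keanu: 11:15-15:15, 16:55-19:00.
Ravi ∩ Oliver ∩ Keanu ∩ Pita: 11:15-14:10, 14:40-15:15, 16:55-19:00.
Those are the intersection windows.

11:15-14:10, 14:40-15:15, 16:55-19:00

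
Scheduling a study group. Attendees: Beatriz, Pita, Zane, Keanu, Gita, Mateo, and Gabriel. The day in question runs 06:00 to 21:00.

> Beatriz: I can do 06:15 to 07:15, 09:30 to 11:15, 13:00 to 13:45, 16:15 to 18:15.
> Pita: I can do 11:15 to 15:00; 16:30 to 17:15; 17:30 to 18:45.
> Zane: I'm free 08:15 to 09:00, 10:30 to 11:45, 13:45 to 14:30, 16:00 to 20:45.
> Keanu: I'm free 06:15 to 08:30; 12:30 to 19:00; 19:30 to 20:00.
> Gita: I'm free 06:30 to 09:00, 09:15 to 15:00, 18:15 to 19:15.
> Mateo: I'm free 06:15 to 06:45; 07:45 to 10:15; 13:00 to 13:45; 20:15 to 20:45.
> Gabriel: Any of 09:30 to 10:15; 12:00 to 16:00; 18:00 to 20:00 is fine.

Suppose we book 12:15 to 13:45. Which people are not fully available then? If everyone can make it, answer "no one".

Beatriz, Keanu, Mateo, Zane

Beatriz: not fully free for 12:15-13:45. Pita: free for 12:15-13:45. Zane: not fully free for 12:15-13:45. Keanu: not fully free for 12:15-13:45. Gita: free for 12:15-13:45. Mateo: not fully free for 12:15-13:45. Gabriel: free for 12:15-13:45.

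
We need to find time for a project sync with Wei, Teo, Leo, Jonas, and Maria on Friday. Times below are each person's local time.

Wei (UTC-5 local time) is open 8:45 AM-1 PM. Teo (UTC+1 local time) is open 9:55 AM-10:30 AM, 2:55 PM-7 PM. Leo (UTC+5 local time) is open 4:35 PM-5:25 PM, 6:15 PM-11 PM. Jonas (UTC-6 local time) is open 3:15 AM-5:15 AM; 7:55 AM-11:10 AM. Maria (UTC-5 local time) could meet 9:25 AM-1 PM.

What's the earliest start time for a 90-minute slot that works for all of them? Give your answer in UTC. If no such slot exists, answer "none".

14:25

Wei in UTC: 13:45-18:00 (add 5h to convert from UTC-5).
Teo in UTC: 08:55-09:30, 13:55-18:00 (subtract 1h to convert from UTC+1).
Leo in UTC: 11:35-12:25, 13:15-18:00 (subtract 5h to convert from UTC+5).
Jonas in UTC: 09:15-11:15, 13:55-17:10 (add 6h to convert from UTC-6).
Maria in UTC: 14:25-18:00 (add 5h to convert from UTC-5).
Wei ∩ Teo: 13:55-18:00.
Wei ∩ Teo ∩ Leo: 13:55-18:00.
Wei ∩ Teo ∩ Leo ∩ Jonas: 13:55-17:10.
Wei ∩ Teo ∩ Leo ∩ Jonas ∩ Maria: 14:25-17:10.
The first common window of at least 90 minutes is 14:25-17:10, so the earliest start is 14:25.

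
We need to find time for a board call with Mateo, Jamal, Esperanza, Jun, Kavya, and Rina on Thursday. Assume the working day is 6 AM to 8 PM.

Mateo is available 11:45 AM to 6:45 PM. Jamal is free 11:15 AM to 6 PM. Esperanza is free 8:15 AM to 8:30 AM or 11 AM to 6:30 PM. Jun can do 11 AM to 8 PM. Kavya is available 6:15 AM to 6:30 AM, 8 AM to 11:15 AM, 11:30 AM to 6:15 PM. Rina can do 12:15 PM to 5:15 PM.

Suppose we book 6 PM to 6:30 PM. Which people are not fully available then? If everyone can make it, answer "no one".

Mateo: free for 18:00-18:30. Jamal: not fully free for 18:00-18:30. Esperanza: free for 18:00-18:30. Jun: free for 18:00-18:30. Kavya: not fully free for 18:00-18:30. Rina: not fully free for 18:00-18:30.

Jamal, Kavya, Rina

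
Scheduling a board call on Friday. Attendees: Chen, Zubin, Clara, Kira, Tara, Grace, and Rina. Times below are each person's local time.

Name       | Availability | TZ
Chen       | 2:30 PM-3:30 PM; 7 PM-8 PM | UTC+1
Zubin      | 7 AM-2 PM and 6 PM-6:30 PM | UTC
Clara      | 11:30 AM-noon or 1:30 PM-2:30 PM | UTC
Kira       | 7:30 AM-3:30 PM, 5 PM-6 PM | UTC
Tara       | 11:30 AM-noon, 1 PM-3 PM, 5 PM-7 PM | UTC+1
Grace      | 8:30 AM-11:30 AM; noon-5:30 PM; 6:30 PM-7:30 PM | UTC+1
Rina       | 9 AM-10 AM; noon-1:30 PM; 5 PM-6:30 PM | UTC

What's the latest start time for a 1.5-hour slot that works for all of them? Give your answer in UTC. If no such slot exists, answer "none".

Chen in UTC: 13:30-14:30, 18:00-19:00 (subtract 1h to convert from UTC+1).
Zubin in UTC: 07:00-14:00, 18:00-18:30.
Clara in UTC: 11:30-12:00, 13:30-14:30.
Kira in UTC: 07:30-15:30, 17:00-18:00.
Tara in UTC: 10:30-11:00, 12:00-14:00, 16:00-18:00 (subtract 1h to convert from UTC+1).
Grace in UTC: 07:30-10:30, 11:00-16:30, 17:30-18:30 (subtract 1h to convert from UTC+1).
Rina in UTC: 09:00-10:00, 12:00-13:30, 17:00-18:30.
Chen ∩ Zubin: 13:30-14:00, 18:00-18:30.
Chen ∩ Zubin ∩ Clara: 13:30-14:00.
Chen ∩ Zubin ∩ Clara ∩ Kira: 13:30-14:00.
Chen ∩ Zubin ∩ Clara ∩ Kira ∩ Tara: 13:30-14:00.
Chen ∩ Zubin ∩ Clara ∩ Kira ∩ Tara ∩ Grace: 13:30-14:00.
Chen ∩ Zubin ∩ Clara ∩ Kira ∩ Tara ∩ Grace ∩ Rina: ∅.
There is no time when everyone is free.
No common window is at least 90 minutes long.

none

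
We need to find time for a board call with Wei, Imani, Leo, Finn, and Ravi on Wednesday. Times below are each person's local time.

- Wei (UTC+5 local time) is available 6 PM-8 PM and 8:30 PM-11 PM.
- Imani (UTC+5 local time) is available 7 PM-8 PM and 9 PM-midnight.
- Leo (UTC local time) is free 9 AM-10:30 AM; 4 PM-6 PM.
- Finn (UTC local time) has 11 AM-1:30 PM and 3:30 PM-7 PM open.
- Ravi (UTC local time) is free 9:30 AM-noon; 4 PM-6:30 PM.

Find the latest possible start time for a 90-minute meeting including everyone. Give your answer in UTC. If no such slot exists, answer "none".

16:30

Wei in UTC: 13:00-15:00, 15:30-18:00 (subtract 5h to convert from UTC+5).
Imani in UTC: 14:00-15:00, 16:00-19:00 (subtract 5h to convert from UTC+5).
Leo in UTC: 09:00-10:30, 16:00-18:00.
Finn in UTC: 11:00-13:30, 15:30-19:00.
Ravi in UTC: 09:30-12:00, 16:00-18:30.
Wei ∩ Imani: 14:00-15:00, 16:00-18:00.
Wei ∩ Imani ∩ Leo: 16:00-18:00.
Wei ∩ Imani ∩ Leo ∩ Finn: 16:00-18:00.
Wei ∩ Imani ∩ Leo ∩ Finn ∩ Ravi: 16:00-18:00.
The last common window of at least 90 minutes is 16:00-18:00; a 90-minute meeting can start as late as 16:30 and still end by 18:00.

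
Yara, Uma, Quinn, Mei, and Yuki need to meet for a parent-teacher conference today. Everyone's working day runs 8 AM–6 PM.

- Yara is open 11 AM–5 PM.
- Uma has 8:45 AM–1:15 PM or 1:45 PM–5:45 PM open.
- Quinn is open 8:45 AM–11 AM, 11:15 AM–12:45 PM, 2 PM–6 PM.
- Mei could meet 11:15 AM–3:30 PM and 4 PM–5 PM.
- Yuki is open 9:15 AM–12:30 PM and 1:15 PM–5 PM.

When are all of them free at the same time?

Yara ∩ Uma: 11:00-13:15, 13:45-17:00.
Yara ∩ Uma ∩ Quinn: 11:15-12:45, 14:00-17:00.
Yara ∩ Uma ∩ Quinn ∩ Mei: 11:15-12:45, 14:00-15:30, 16:00-17:00.
Yara ∩ Uma ∩ Quinn ∩ Mei ∩ Yuki: 11:15-12:30, 14:00-15:30, 16:00-17:00.

11:15-12:30, 14:00-15:30, 16:00-17:00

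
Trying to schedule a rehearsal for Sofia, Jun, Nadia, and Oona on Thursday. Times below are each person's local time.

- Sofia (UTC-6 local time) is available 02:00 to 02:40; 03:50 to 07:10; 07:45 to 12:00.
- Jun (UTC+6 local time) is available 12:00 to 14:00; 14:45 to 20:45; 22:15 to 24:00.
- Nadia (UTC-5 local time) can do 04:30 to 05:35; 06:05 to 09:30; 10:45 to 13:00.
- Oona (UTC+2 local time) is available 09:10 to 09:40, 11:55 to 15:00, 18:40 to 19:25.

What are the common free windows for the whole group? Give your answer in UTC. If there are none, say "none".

Sofia in UTC: 08:00-08:40, 09:50-13:10, 13:45-18:00 (add 6h to convert from UTC-6).
Jun in UTC: 06:00-08:00, 08:45-14:45, 16:15-18:00 (subtract 6h to convert from UTC+6).
Nadia in UTC: 09:30-10:35, 11:05-14:30, 15:45-18:00 (add 5h to convert from UTC-5).
Oona in UTC: 07:10-07:40, 09:55-13:00, 16:40-17:25 (subtract 2h to convert from UTC+2).
Sofia ∩ Jun: 09:50-13:10, 13:45-14:45, 16:15-18:00.
Sofia ∩ Jun ∩ Nadia: 09:50-10:35, 11:05-13:10, 13:45-14:30, 16:15-18:00.
Sofia ∩ Jun ∩ Nadia ∩ Oona: 09:55-10:35, 11:05-13:00, 16:40-17:25.

09:55-10:35, 11:05-13:00, 16:40-17:25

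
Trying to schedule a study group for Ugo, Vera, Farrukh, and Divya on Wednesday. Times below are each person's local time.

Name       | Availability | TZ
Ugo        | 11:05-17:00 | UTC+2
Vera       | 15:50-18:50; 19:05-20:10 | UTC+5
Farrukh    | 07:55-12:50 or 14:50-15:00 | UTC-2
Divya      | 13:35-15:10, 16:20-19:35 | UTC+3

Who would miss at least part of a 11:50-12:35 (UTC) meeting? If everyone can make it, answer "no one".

Divya

Ugo in UTC: 09:05-15:00 (subtract 2h to convert from UTC+2).
Vera in UTC: 10:50-13:50, 14:05-15:10 (subtract 5h to convert from UTC+5).
Farrukh in UTC: 09:55-14:50, 16:50-17:00 (add 2h to convert from UTC-2).
Divya in UTC: 10:35-12:10, 13:20-16:35 (subtract 3h to convert from UTC+3).
Ugo: free for 11:50-12:35. Vera: free for 11:50-12:35. Farrukh: free for 11:50-12:35. Divya: not fully free for 11:50-12:35.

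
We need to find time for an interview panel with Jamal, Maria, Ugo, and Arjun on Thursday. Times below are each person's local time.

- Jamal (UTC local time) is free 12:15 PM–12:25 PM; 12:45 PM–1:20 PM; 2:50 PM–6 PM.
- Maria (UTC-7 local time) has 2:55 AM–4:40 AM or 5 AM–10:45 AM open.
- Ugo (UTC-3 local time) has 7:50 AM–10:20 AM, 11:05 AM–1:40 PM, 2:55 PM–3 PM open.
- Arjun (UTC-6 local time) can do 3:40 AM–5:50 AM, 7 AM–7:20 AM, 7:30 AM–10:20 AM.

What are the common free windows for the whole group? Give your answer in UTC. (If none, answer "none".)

13:00-13:20, 14:50-16:20

Jamal in UTC: 12:15-12:25, 12:45-13:20, 14:50-18:00.
Maria in UTC: 09:55-11:40, 12:00-17:45 (add 7h to convert from UTC-7).
Ugo in UTC: 10:50-13:20, 14:05-16:40, 17:55-18:00 (add 3h to convert from UTC-3).
Arjun in UTC: 09:40-11:50, 13:00-13:20, 13:30-16:20 (add 6h to convert from UTC-6).
Jamal ∩ Maria: 12:15-12:25, 12:45-13:20, 14:50-17:45.
Jamal ∩ Maria ∩ Ugo: 12:15-12:25, 12:45-13:20, 14:50-16:40.
Jamal ∩ Maria ∩ Ugo ∩ Arjun: 13:00-13:20, 14:50-16:20.
So the common availability across everyone is 13:00-13:20, 14:50-16:20.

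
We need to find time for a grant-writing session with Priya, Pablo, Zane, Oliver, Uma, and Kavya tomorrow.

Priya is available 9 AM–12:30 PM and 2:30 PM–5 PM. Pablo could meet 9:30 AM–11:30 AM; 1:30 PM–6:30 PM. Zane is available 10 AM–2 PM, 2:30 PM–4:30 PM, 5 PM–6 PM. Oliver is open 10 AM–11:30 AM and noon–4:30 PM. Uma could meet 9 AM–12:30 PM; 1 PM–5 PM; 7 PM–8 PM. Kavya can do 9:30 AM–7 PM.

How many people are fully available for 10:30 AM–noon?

4

Priya, Zane, Uma, and Kavya can make the full 10:30-12:00 slot — that's 4.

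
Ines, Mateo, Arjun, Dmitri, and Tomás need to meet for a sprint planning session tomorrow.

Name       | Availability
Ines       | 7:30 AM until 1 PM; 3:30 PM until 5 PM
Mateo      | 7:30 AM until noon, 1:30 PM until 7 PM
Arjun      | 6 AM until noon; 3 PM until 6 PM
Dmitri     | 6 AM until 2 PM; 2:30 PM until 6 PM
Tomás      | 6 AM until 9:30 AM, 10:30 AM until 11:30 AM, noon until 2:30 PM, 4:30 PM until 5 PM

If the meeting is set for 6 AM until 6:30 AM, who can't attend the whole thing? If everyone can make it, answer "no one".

Ines, Mateo

Ines: not fully free for 06:00-06:30. Mateo: not fully free for 06:00-06:30. Arjun: free for 06:00-06:30. Dmitri: free for 06:00-06:30. Tomás: free for 06:00-06:30.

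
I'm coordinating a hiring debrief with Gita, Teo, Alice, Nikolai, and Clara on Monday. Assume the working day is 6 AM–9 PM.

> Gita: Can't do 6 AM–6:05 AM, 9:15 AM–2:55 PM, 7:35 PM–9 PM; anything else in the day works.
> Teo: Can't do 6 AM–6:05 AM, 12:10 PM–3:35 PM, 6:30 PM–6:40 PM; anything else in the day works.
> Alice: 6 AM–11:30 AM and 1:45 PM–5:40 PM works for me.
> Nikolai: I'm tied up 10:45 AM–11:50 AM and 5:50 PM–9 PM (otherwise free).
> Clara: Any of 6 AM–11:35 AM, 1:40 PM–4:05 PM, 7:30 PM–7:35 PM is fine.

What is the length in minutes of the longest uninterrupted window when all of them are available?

Gita free: 06:05-09:15, 14:55-19:35 (invert busy blocks within the working day).
Teo free: 06:05-12:10, 15:35-18:30, 18:40-21:00 (invert busy blocks within the working day).
Alice free: 06:00-11:30, 13:45-17:40.
Nikolai free: 06:00-10:45, 11:50-17:50 (invert busy blocks within the working day).
Clara free: 06:00-11:35, 13:40-16:05, 19:30-19:35.
Gita ∩ Teo: 06:05-09:15, 15:35-18:30, 18:40-19:35.
Gita ∩ Teo ∩ Alice: 06:05-09:15, 15:35-17:40.
Gita ∩ Teo ∩ Alice ∩ Nikolai: 06:05-09:15, 15:35-17:40.
Gita ∩ Teo ∩ Alice ∩ Nikolai ∩ Clara: 06:05-09:15, 15:35-16:05.
The longest is 06:05-09:15 at 190 minutes.

190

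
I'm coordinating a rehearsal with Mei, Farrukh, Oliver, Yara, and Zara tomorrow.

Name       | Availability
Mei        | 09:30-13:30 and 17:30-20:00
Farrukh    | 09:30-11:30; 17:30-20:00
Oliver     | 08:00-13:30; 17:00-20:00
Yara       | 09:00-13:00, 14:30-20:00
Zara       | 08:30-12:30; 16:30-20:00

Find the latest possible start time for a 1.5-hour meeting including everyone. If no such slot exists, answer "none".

Mei ∩ Farrukh: 09:30-11:30, 17:30-20:00.
Mei ∩ Farrukh ∩ Oliver: 09:30-11:30, 17:30-20:00.
Mei ∩ Farrukh ∩ Oliver ∩ Yara: 09:30-11:30, 17:30-20:00.
Mei ∩ Farrukh ∩ Oliver ∩ Yara ∩ Zara: 09:30-11:30, 17:30-20:00.
The last common window of at least 90 minutes is 17:30-20:00; a 90-minute meeting can start as late as 18:30 and still end by 20:00.

18:30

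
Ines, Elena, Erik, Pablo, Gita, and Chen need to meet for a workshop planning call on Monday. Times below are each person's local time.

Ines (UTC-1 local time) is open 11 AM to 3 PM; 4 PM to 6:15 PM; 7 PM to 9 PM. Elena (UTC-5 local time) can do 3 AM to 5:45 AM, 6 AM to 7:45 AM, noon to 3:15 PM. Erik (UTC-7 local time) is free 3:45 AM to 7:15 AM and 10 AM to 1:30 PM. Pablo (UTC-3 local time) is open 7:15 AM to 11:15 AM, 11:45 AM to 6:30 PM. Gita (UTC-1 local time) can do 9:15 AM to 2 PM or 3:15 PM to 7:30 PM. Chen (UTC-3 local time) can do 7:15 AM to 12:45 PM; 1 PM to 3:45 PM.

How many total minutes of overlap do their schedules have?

150

Ines in UTC: 12:00-16:00, 17:00-19:15, 20:00-22:00 (add 1h to convert from UTC-1).
Elena in UTC: 08:00-10:45, 11:00-12:45, 17:00-20:15 (add 5h to convert from UTC-5).
Erik in UTC: 10:45-14:15, 17:00-20:30 (add 7h to convert from UTC-7).
Pablo in UTC: 10:15-14:15, 14:45-21:30 (add 3h to convert from UTC-3).
Gita in UTC: 10:15-15:00, 16:15-20:30 (add 1h to convert from UTC-1).
Chen in UTC: 10:15-15:45, 16:00-18:45 (add 3h to convert from UTC-3).
Ines ∩ Elena: 12:00-12:45, 17:00-19:15, 20:00-20:15.
Ines ∩ Elena ∩ Erik: 12:00-12:45, 17:00-19:15, 20:00-20:15.
Ines ∩ Elena ∩ Erik ∩ Pablo: 12:00-12:45, 17:00-19:15, 20:00-20:15.
Ines ∩ Elena ∩ Erik ∩ Pablo ∩ Gita: 12:00-12:45, 17:00-19:15, 20:00-20:15.
Ines ∩ Elena ∩ Erik ∩ Pablo ∩ Gita ∩ Chen: 12:00-12:45, 17:00-18:45.
Summing the common windows: 45 + 105 = 150 minutes.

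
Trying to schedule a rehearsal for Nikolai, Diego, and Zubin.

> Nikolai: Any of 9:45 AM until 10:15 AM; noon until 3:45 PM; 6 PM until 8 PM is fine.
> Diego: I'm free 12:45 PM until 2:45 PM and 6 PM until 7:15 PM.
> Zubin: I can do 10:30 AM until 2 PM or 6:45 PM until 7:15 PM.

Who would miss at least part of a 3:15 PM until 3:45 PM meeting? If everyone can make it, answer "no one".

Diego, Zubin

Nikolai: free for 15:15-15:45. Diego: not fully free for 15:15-15:45. Zubin: not fully free for 15:15-15:45.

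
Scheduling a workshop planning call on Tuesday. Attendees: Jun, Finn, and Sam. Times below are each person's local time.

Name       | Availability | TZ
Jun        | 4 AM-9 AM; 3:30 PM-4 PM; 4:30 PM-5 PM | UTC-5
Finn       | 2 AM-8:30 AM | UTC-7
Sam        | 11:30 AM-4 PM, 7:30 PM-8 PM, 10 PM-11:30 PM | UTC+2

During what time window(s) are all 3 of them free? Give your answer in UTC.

09:30-14:00

Jun in UTC: 09:00-14:00, 20:30-21:00, 21:30-22:00 (add 5h to convert from UTC-5).
Finn in UTC: 09:00-15:30 (add 7h to convert from UTC-7).
Sam in UTC: 09:30-14:00, 17:30-18:00, 20:00-21:30 (subtract 2h to convert from UTC+2).
Jun ∩ Finn: 09:00-14:00.
Jun ∩ Finn ∩ Sam: 09:30-14:00.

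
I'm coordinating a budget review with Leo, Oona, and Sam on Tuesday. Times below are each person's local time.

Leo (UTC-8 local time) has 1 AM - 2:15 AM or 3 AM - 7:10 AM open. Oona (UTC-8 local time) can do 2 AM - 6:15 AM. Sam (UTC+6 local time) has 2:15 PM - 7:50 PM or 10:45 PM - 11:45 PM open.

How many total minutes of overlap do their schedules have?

Leo in UTC: 09:00-10:15, 11:00-15:10 (add 8h to convert from UTC-8).
Oona in UTC: 10:00-14:15 (add 8h to convert from UTC-8).
Sam in UTC: 08:15-13:50, 16:45-17:45 (subtract 6h to convert from UTC+6).
Leo ∩ Oona: 10:00-10:15, 11:00-14:15.
Leo ∩ Oona ∩ Sam: 10:00-10:15, 11:00-13:50.
So the common availability across everyone is 10:00-10:15, 11:00-13:50.
Summing the common windows: 15 + 170 = 185 minutes.

185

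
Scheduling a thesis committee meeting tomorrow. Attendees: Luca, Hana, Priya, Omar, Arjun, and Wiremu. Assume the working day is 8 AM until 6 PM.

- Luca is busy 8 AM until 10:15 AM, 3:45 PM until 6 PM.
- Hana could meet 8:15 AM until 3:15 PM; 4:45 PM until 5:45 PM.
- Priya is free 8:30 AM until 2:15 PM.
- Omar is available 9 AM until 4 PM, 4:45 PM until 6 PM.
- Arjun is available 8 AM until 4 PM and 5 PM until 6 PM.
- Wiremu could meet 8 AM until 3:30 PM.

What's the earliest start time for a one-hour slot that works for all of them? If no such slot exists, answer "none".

Luca free: 10:15-15:45 (invert busy blocks within the working day).
Hana free: 08:15-15:15, 16:45-17:45.
Priya free: 08:30-14:15.
Omar free: 09:00-16:00, 16:45-18:00.
Arjun free: 08:00-16:00, 17:00-18:00.
Wiremu free: 08:00-15:30.
Luca ∩ Hana: 10:15-15:15.
Luca ∩ Hana ∩ Priya: 10:15-14:15.
Luca ∩ Hana ∩ Priya ∩ Omar: 10:15-14:15.
Luca ∩ Hana ∩ Priya ∩ Omar ∩ Arjun: 10:15-14:15.
Luca ∩ Hana ∩ Priya ∩ Omar ∩ Arjun ∩ Wiremu: 10:15-14:15.
So the common availability across everyone is 10:15-14:15.
The first common window of at least 60 minutes is 10:15-14:15, so the earliest start is 10:15.

10:15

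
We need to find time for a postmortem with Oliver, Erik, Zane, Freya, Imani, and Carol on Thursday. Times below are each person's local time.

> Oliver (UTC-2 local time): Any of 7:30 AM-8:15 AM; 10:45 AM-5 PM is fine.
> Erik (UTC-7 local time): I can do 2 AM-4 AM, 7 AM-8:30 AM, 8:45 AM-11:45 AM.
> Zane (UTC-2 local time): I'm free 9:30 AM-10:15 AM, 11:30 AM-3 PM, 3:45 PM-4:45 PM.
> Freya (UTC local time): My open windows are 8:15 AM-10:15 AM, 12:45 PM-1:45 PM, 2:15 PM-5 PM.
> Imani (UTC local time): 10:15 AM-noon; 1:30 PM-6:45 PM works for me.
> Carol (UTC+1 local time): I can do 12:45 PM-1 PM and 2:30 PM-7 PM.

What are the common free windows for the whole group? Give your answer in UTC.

Oliver in UTC: 09:30-10:15, 12:45-19:00 (add 2h to convert from UTC-2).
Erik in UTC: 09:00-11:00, 14:00-15:30, 15:45-18:45 (add 7h to convert from UTC-7).
Zane in UTC: 11:30-12:15, 13:30-17:00, 17:45-18:45 (add 2h to convert from UTC-2).
Freya in UTC: 08:15-10:15, 12:45-13:45, 14:15-17:00.
Imani in UTC: 10:15-12:00, 13:30-18:45.
Carol in UTC: 11:45-12:00, 13:30-18:00 (subtract 1h to convert from UTC+1).
Oliver ∩ Erik: 09:30-10:15, 14:00-15:30, 15:45-18:45.
Oliver ∩ Erik ∩ Zane: 14:00-15:30, 15:45-17:00, 17:45-18:45.
Oliver ∩ Erik ∩ Zane ∩ Freya: 14:15-15:30, 15:45-17:00.
Oliver ∩ Erik ∩ Zane ∩ Freya ∩ Imani: 14:15-15:30, 15:45-17:00.
Oliver ∩ Erik ∩ Zane ∩ Freya ∩ Imani ∩ Carol: 14:15-15:30, 15:45-17:00.

14:15-15:30, 15:45-17:00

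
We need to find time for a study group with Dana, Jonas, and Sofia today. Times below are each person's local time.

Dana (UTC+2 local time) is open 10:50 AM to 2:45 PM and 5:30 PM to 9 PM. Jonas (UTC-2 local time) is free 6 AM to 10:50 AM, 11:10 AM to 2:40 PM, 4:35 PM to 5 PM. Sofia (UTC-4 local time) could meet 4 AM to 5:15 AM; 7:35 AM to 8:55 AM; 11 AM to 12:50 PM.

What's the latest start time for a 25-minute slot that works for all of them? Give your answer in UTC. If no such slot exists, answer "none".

Dana in UTC: 08:50-12:45, 15:30-19:00 (subtract 2h to convert from UTC+2).
Jonas in UTC: 08:00-12:50, 13:10-16:40, 18:35-19:00 (add 2h to convert from UTC-2).
Sofia in UTC: 08:00-09:15, 11:35-12:55, 15:00-16:50 (add 4h to convert from UTC-4).
Dana ∩ Jonas: 08:50-12:45, 15:30-16:40, 18:35-19:00.
Dana ∩ Jonas ∩ Sofia: 08:50-09:15, 11:35-12:45, 15:30-16:40.
Those are the intersection windows.
The last common window of at least 25 minutes is 15:30-16:40; a 25-minute meeting can start as late as 16:15 and still end by 16:40.

16:15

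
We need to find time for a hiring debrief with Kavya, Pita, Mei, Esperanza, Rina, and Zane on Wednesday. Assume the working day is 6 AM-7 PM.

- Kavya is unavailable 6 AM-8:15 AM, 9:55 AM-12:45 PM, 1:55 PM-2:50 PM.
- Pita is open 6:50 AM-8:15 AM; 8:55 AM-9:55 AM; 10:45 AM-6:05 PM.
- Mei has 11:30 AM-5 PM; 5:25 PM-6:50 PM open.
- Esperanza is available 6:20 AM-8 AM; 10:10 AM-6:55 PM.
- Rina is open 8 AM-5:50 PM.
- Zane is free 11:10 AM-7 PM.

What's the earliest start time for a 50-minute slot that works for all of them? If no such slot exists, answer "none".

Kavya free: 08:15-09:55, 12:45-13:55, 14:50-19:00 (invert busy blocks within the working day).
Pita free: 06:50-08:15, 08:55-09:55, 10:45-18:05.
Mei free: 11:30-17:00, 17:25-18:50.
Esperanza free: 06:20-08:00, 10:10-18:55.
Rina free: 08:00-17:50.
Zane free: 11:10-19:00.
Kavya ∩ Pita: 08:55-09:55, 12:45-13:55, 14:50-18:05.
Kavya ∩ Pita ∩ Mei: 12:45-13:55, 14:50-17:00, 17:25-18:05.
Kavya ∩ Pita ∩ Mei ∩ Esperanza: 12:45-13:55, 14:50-17:00, 17:25-18:05.
Kavya ∩ Pita ∩ Mei ∩ Esperanza ∩ Rina: 12:45-13:55, 14:50-17:00, 17:25-17:50.
Kavya ∩ Pita ∩ Mei ∩ Esperanza ∩ Rina ∩ Zane: 12:45-13:55, 14:50-17:00, 17:25-17:50.
The first common window of at least 50 minutes is 12:45-13:55, so the earliest start is 12:45.

12:45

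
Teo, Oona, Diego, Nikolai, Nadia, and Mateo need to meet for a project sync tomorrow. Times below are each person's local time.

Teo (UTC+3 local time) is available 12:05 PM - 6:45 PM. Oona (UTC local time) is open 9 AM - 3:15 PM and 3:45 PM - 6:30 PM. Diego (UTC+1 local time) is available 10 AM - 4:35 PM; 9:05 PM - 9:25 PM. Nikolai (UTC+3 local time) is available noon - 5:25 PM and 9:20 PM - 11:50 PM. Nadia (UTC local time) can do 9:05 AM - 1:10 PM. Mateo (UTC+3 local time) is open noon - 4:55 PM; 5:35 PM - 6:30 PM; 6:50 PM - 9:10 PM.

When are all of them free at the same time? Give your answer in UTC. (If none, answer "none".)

09:05-13:10

Teo in UTC: 09:05-15:45 (subtract 3h to convert from UTC+3).
Oona in UTC: 09:00-15:15, 15:45-18:30.
Diego in UTC: 09:00-15:35, 20:05-20:25 (subtract 1h to convert from UTC+1).
Nikolai in UTC: 09:00-14:25, 18:20-20:50 (subtract 3h to convert from UTC+3).
Nadia in UTC: 09:05-13:10.
Mateo in UTC: 09:00-13:55, 14:35-15:30, 15:50-18:10 (subtract 3h to convert from UTC+3).
Teo ∩ Oona: 09:05-15:15.
Teo ∩ Oona ∩ Diego: 09:05-15:15.
Teo ∩ Oona ∩ Diego ∩ Nikolai: 09:05-14:25.
Teo ∩ Oona ∩ Diego ∩ Nikolai ∩ Nadia: 09:05-13:10.
Teo ∩ Oona ∩ Diego ∩ Nikolai ∩ Nadia ∩ Mateo: 09:05-13:10.
So the common availability across everyone is 09:05-13:10.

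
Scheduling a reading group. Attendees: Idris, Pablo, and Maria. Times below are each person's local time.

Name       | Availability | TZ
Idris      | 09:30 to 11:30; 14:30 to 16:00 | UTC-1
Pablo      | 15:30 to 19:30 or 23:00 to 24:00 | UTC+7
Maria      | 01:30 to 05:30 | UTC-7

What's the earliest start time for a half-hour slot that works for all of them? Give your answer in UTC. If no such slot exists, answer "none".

Idris in UTC: 10:30-12:30, 15:30-17:00 (add 1h to convert from UTC-1).
Pablo in UTC: 08:30-12:30, 16:00-17:00 (subtract 7h to convert from UTC+7).
Maria in UTC: 08:30-12:30 (add 7h to convert from UTC-7).
Idris ∩ Pablo: 10:30-12:30, 16:00-17:00.
Idris ∩ Pablo ∩ Maria: 10:30-12:30.
Those are the intersection windows.
The first common window of at least 30 minutes is 10:30-12:30, so the earliest start is 10:30.

10:30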